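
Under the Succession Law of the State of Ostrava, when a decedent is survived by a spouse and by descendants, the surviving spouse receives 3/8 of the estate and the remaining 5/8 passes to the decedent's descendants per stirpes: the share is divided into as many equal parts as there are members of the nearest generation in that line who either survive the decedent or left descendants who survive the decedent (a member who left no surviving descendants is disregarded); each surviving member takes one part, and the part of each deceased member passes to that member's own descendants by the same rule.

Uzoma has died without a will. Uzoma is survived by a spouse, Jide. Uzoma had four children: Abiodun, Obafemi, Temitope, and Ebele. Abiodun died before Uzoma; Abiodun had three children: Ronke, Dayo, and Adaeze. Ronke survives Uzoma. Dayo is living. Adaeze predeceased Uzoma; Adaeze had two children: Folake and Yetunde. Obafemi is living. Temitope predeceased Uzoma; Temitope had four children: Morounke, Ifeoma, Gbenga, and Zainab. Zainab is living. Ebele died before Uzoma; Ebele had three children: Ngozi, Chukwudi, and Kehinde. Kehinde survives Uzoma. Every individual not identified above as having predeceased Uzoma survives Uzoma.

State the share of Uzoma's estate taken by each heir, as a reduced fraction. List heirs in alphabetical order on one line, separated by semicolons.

Chukwudi 5/96; Dayo 5/96; Folake 5/192; Gbenga 5/128; Ifeoma 5/128; Jide 3/8; Kehinde 5/96; Morounke 5/128; Ngozi 5/96; Obafemi 5/32; Ronke 5/96; Yetunde 5/192; Zainab 5/128

Jide, as surviving spouse, takes 3/8.
The remaining 5/8 passes to Uzoma's descendants per stirpes.
The 5/8 is divided into 4 equal shares of 5/32 among Abiodun, Obafemi, Temitope, Ebele.
Abiodun predeceased; the 5/32 allotted to Abiodun's branch passes to Abiodun's issue by representation.
The 5/32 is divided into 3 equal shares of 5/96 among Ronke, Dayo, Adaeze.
Ronke is living and takes 5/96.
Dayo is living and takes 5/96.
Adaeze predeceased; the 5/96 allotted to Adaeze's branch passes to Adaeze's issue by representation.
The 5/96 is divided into 2 equal shares of 5/192 among Folake, Yetunde.
Folake is living and takes 5/192.
Yetunde is living and takes 5/192.
Obafemi is living and takes 5/32.
Temitope predeceased; the 5/32 allotted to Temitope's branch passes to Temitope's issue by representation.
The 5/32 is divided into 4 equal shares of 5/128 among Morounke, Ifeoma, Gbenga, Zainab.
Morounke is living and takes 5/128.
Ifeoma is living and takes 5/128.
Gbenga is living and takes 5/128.
Zainab is living and takes 5/128.
Ebele predeceased; the 5/32 allotted to Ebele's branch passes to Ebele's issue by representation.
The 5/32 is divided into 3 equal shares of 5/96 among Ngozi, Chukwudi, Kehinde.
Ngozi is living and takes 5/96.
Chukwudi is living and takes 5/96.
Kehinde is living and takes 5/96.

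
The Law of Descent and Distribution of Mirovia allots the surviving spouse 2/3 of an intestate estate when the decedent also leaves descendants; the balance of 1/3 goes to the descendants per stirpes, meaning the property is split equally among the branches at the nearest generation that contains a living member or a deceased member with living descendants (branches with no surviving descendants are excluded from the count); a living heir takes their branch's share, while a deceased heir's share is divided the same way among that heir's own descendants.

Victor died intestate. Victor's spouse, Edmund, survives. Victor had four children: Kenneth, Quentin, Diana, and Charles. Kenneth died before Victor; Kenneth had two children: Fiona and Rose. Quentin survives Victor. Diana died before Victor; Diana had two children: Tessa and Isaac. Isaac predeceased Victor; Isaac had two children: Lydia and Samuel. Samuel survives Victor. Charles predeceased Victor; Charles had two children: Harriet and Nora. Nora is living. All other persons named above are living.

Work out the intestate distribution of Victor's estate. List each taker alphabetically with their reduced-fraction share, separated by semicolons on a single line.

Edmund 2/3; Fiona 1/24; Harriet 1/24; Lydia 1/48; Nora 1/24; Quentin 1/12; Rose 1/24; Samuel 1/48; Tessa 1/24

Edmund, as surviving spouse, takes 2/3.
The remaining 1/3 passes to Victor's descendants per stirpes.
The 1/3 is divided into 4 equal shares of 1/12 among Kenneth, Quentin, Diana, Charles.
Kenneth predeceased; the 1/12 allotted to Kenneth's branch passes to Kenneth's issue by representation.
The 1/12 is divided into 2 equal shares of 1/24 among Fiona, Rose.
Fiona is living and takes 1/24.
Rose is living and takes 1/24.
Quentin is living and takes 1/12.
Diana predeceased; the 1/12 allotted to Diana's branch passes to Diana's issue by representation.
The 1/12 is divided into 2 equal shares of 1/24 among Tessa, Isaac.
Tessa is living and takes 1/24.
Isaac predeceased; the 1/24 allotted to Isaac's branch passes to Isaac's issue by representation.
The 1/24 is divided into 2 equal shares of 1/48 among Lydia, Samuel.
Lydia is living and takes 1/48.
Samuel is living and takes 1/48.
Charles predeceased; the 1/12 allotted to Charles's branch passes to Charles's issue by representation.
The 1/12 is divided into 2 equal shares of 1/24 among Harriet, Nora.
Harriet is living and takes 1/24.
Nora is living and takes 1/24.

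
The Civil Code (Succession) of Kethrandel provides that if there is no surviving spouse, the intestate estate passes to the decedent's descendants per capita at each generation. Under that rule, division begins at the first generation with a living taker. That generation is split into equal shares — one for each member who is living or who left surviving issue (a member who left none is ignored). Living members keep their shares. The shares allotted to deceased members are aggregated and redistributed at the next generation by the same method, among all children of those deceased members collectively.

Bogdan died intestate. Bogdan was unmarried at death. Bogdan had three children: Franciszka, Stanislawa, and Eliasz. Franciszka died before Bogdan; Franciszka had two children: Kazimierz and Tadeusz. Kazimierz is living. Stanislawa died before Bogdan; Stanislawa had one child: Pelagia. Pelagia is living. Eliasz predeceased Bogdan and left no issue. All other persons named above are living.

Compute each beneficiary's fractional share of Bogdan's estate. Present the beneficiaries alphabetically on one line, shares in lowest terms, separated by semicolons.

Kazimierz 1/3; Pelagia 1/3; Tadeusz 1/3

There is no surviving spouse, so the entire estate passes to Bogdan's descendants per capita at each generation.
No one at generation 1 (Franciszka, Stanislawa) is living; moving to the next generation.
At generation 2 (Kazimierz, Tadeusz, Pelagia) there are 3 shares of (1)/3 = 1/3 each.
Living: Kazimierz, Tadeusz, and Pelagia — each takes 1/3.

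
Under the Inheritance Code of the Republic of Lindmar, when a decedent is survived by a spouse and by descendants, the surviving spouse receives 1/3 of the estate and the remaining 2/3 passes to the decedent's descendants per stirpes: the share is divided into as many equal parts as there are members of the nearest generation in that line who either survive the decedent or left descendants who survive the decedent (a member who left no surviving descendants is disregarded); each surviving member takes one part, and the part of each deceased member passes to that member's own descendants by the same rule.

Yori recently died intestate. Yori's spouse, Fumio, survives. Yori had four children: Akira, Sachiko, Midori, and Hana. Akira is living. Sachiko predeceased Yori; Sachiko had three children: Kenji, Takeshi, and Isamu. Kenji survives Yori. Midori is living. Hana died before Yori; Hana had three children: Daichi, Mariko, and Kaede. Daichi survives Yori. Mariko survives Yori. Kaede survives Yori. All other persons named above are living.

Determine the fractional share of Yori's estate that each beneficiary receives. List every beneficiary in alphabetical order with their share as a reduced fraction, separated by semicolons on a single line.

Fumio, as surviving spouse, takes 1/3.
The remaining 2/3 passes to Yori's descendants per stirpes.
The 2/3 is divided into 4 equal shares of 1/6 among Akira, Sachiko, Midori, Hana.
Akira is living and takes 1/6.
Sachiko predeceased; the 1/6 allotted to Sachiko's branch passes to Sachiko's issue by representation.
The 1/6 is divided into 3 equal shares of 1/18 among Kenji, Takeshi, Isamu.
Kenji is living and takes 1/18.
Takeshi is living and takes 1/18.
Isamu is living and takes 1/18.
Midori is living and takes 1/6.
Hana predeceased; the 1/6 allotted to Hana's branch passes to Hana's issue by representation.
The 1/6 is divided into 3 equal shares of 1/18 among Daichi, Mariko, Kaede.
Daichi is living and takes 1/18.
Mariko is living and takes 1/18.
Kaede is living and takes 1/18.

Akira 1/6; Daichi 1/18; Fumio 1/3; Isamu 1/18; Kaede 1/18; Kenji 1/18; Mariko 1/18; Midori 1/6; Takeshi 1/18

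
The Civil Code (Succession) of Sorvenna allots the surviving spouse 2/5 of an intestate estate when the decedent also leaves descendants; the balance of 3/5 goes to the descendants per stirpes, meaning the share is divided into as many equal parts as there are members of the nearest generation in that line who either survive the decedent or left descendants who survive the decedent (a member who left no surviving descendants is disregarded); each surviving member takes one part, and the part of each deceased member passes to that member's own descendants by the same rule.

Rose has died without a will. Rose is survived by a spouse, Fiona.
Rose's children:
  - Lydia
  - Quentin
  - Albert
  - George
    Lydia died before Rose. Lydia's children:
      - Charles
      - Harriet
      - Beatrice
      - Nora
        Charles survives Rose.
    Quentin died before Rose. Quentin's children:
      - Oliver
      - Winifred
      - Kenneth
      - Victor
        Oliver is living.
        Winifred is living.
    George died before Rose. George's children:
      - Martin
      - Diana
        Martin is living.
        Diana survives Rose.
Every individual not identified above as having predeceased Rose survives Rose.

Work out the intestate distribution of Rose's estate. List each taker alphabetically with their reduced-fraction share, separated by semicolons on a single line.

Fiona, as surviving spouse, takes 2/5.
The remaining 3/5 passes to Rose's descendants per stirpes.
The 3/5 is divided into 4 equal shares of 3/20 among Lydia, Quentin, Albert, George.
Lydia predeceased; the 3/20 allotted to Lydia's branch passes to Lydia's issue by representation.
The 3/20 is divided into 4 equal shares of 3/80 among Charles, Harriet, Beatrice, Nora.
Charles is living and takes 3/80.
Harriet is living and takes 3/80.
Beatrice is living and takes 3/80.
Nora is living and takes 3/80.
Quentin predeceased; the 3/20 allotted to Quentin's branch passes to Quentin's issue by representation.
The 3/20 is divided into 4 equal shares of 3/80 among Oliver, Winifred, Kenneth, Victor.
Oliver is living and takes 3/80.
Winifred is living and takes 3/80.
Kenneth is living and takes 3/80.
Victor is living and takes 3/80.
Albert is living and takes 3/20.
George predeceased; the 3/20 allotted to George's branch passes to George's issue by representation.
The 3/20 is divided into 2 equal shares of 3/40 among Martin, Diana.
Martin is living and takes 3/40.
Diana is living and takes 3/40.

Albert 3/20; Beatrice 3/80; Charles 3/80; Diana 3/40; Fiona 2/5; Harriet 3/80; Kenneth 3/80; Martin 3/40; Nora 3/80; Oliver 3/80; Victor 3/80; Winifred 3/80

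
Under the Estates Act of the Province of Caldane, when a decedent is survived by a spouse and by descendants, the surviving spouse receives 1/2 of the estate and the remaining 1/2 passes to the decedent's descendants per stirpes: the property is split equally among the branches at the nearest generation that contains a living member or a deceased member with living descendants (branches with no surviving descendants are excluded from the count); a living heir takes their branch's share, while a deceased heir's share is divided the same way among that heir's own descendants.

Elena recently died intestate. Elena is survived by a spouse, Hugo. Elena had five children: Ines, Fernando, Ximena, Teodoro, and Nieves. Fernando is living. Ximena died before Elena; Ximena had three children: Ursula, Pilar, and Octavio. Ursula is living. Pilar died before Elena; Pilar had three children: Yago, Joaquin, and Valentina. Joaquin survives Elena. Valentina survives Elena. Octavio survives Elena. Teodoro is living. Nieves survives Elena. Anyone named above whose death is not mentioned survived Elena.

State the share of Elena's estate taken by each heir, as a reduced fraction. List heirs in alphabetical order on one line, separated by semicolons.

Fernando 1/10; Hugo 1/2; Ines 1/10; Joaquin 1/90; Nieves 1/10; Octavio 1/30; Teodoro 1/10; Ursula 1/30; Valentina 1/90; Yago 1/90

Hugo, as surviving spouse, takes 1/2.
The remaining 1/2 passes to Elena's descendants per stirpes.
The 1/2 is divided into 5 equal shares of 1/10 among Ines, Fernando, Ximena, Teodoro, Nieves.
Ines is living and takes 1/10.
Fernando is living and takes 1/10.
Ximena predeceased; the 1/10 allotted to Ximena's branch passes to Ximena's issue by representation.
The 1/10 is divided into 3 equal shares of 1/30 among Ursula, Pilar, Octavio.
Ursula is living and takes 1/30.
Pilar predeceased; the 1/30 allotted to Pilar's branch passes to Pilar's issue by representation.
The 1/30 is divided into 3 equal shares of 1/90 among Yago, Joaquin, Valentina.
Yago is living and takes 1/90.
Joaquin is living and takes 1/90.
Valentina is living and takes 1/90.
Octavio is living and takes 1/30.
Teodoro is living and takes 1/10.
Nieves is living and takes 1/10.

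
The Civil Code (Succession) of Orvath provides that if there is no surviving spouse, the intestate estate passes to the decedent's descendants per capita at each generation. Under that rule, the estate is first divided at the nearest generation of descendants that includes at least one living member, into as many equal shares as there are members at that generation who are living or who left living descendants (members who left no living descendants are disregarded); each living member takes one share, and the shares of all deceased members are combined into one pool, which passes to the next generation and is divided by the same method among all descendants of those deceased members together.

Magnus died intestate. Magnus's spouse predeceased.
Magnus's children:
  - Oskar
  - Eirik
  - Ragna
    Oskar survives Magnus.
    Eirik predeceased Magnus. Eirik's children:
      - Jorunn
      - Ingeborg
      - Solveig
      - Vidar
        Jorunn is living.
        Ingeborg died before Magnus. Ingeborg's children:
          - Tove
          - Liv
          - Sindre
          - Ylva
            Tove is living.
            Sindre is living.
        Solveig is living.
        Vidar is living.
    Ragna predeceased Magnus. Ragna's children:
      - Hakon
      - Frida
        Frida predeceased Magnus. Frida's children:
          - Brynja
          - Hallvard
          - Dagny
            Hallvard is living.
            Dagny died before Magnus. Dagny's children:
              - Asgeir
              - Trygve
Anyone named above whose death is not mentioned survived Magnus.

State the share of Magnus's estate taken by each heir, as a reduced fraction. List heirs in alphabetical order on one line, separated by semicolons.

Asgeir 1/63; Brynja 2/63; Hakon 1/9; Hallvard 2/63; Jorunn 1/9; Liv 2/63; Oskar 1/3; Sindre 2/63; Solveig 1/9; Tove 2/63; Trygve 1/63; Vidar 1/9; Ylva 2/63

There is no surviving spouse, so the entire estate passes to Magnus's descendants per capita at each generation.
At generation 1 (Oskar, Eirik, Ragna) there are 3 shares of (1)/3 = 1/3 each.
Living: Oskar — each takes 1/3.
Deceased: Eirik and Ragna. Their combined 2/3 is pooled and carried to generation 2.
At generation 2 (Jorunn, Ingeborg, Solveig, Vidar, Hakon, Frida) there are 6 shares of (2/3)/6 = 1/9 each.
Living: Jorunn, Solveig, Vidar, and Hakon — each takes 1/9.
Deceased: Ingeborg and Frida. Their combined 2/9 is pooled and carried to generation 3.
At generation 3 (Tove, Liv, Sindre, Ylva, Brynja, Hallvard, Dagny) there are 7 shares of (2/9)/7 = 2/63 each.
Living: Tove, Liv, Sindre, Ylva, Brynja, and Hallvard — each takes 2/63.
Deceased: Dagny. That 2/63 share is carried to generation 4.
At generation 4 (Asgeir, Trygve) there are 2 shares of (2/63)/2 = 1/63 each.
Living: Asgeir and Trygve — each takes 1/63.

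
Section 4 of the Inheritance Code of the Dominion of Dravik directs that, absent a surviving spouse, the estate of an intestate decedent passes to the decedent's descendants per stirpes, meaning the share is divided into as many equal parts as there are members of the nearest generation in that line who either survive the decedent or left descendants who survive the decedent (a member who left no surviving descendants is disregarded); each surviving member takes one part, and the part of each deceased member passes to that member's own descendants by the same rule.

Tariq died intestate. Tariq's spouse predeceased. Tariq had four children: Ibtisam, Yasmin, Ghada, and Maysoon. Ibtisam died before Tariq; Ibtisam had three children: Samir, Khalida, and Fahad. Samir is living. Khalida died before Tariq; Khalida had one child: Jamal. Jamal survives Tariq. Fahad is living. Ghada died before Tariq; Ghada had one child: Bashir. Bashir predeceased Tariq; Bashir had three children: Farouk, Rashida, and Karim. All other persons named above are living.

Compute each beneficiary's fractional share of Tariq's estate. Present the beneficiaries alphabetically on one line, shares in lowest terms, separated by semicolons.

There is no surviving spouse, so the entire estate passes to Tariq's descendants per stirpes.
The estate is divided into 4 equal shares of 1/4 among Ibtisam, Yasmin, Ghada, Maysoon.
Ibtisam predeceased; the 1/4 allotted to Ibtisam's branch passes to Ibtisam's issue by representation.
The 1/4 is divided into 3 equal shares of 1/12 among Samir, Khalida, Fahad.
Samir is living and takes 1/12.
Khalida predeceased; the 1/12 allotted to Khalida's branch passes to Khalida's issue by representation.
Jamal is the sole taker at this level and receives the full 1/12.
Fahad is living and takes 1/12.
Yasmin is living and takes 1/4.
Ghada predeceased; the 1/4 allotted to Ghada's branch passes to Ghada's issue by representation.
Bashir's line is the sole branch at this level, so the full 1/4 passes to Bashir's issue by representation.
The 1/4 is divided into 3 equal shares of 1/12 among Farouk, Rashida, Karim.
Farouk is living and takes 1/12.
Rashida is living and takes 1/12.
Karim is living and takes 1/12.
Maysoon is living and takes 1/4.

Fahad 1/12; Farouk 1/12; Jamal 1/12; Karim 1/12; Maysoon 1/4; Rashida 1/12; Samir 1/12; Yasmin 1/4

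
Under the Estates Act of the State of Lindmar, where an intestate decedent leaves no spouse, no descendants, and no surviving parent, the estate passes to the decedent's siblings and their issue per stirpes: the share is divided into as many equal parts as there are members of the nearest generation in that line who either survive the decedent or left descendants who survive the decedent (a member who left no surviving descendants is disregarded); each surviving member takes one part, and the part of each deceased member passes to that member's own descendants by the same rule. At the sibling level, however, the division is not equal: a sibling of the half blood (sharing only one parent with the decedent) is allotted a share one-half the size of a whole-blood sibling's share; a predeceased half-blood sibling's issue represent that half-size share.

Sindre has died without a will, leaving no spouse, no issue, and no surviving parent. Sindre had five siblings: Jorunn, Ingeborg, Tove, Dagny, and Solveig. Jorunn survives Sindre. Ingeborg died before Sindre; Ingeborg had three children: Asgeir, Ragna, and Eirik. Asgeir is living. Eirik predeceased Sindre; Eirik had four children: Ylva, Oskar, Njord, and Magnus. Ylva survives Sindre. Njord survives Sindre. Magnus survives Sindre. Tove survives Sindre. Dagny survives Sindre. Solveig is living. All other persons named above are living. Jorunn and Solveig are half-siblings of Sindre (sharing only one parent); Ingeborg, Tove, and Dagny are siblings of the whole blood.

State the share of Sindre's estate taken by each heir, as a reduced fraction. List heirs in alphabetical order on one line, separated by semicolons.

Asgeir 1/12; Dagny 1/4; Jorunn 1/8; Magnus 1/48; Njord 1/48; Oskar 1/48; Ragna 1/12; Solveig 1/8; Tove 1/4; Ylva 1/48

No spouse, descendants, or parent survives, so the estate passes to Sindre's siblings per stirpes.
Half-blood siblings count for one-half the weight of whole-blood siblings at the initial division.
Dividing 1 in proportion to weights (total weight 4): Jorunn (weight 1/2) → 1/8; Ingeborg (weight 1) → 1/4; Tove (weight 1) → 1/4; Dagny (weight 1) → 1/4; Solveig (weight 1/2) → 1/8.
Jorunn is living and takes 1/8.
Ingeborg predeceased; the 1/4 allotted to Ingeborg's branch passes to Ingeborg's issue by representation.
The 1/4 is divided into 3 equal shares of 1/12 among Asgeir, Ragna, Eirik.
Asgeir is living and takes 1/12.
Ragna is living and takes 1/12.
Eirik predeceased; the 1/12 allotted to Eirik's branch passes to Eirik's issue by representation.
The 1/12 is divided into 4 equal shares of 1/48 among Ylva, Oskar, Njord, Magnus.
Ylva is living and takes 1/48.
Oskar is living and takes 1/48.
Njord is living and takes 1/48.
Magnus is living and takes 1/48.
Tove is living and takes 1/4.
Dagny is living and takes 1/4.
Solveig is living and takes 1/8.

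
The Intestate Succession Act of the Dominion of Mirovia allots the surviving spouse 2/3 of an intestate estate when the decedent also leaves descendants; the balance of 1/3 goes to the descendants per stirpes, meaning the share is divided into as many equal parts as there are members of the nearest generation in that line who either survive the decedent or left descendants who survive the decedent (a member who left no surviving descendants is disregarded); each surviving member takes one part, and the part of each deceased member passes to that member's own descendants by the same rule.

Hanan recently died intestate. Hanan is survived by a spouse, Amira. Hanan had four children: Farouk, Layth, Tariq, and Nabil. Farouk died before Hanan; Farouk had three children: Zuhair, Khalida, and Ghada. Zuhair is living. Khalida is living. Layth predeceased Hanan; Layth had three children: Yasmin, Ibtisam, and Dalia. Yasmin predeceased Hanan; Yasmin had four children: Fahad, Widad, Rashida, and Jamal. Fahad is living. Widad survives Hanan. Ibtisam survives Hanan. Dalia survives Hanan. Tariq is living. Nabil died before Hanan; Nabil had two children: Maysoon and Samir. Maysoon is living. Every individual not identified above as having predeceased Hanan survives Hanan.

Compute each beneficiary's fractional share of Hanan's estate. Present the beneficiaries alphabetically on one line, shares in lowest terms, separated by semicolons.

Amira, as surviving spouse, takes 2/3.
The remaining 1/3 passes to Hanan's descendants per stirpes.
The 1/3 is divided into 4 equal shares of 1/12 among Farouk, Layth, Tariq, Nabil.
Farouk predeceased; the 1/12 allotted to Farouk's branch passes to Farouk's issue by representation.
The 1/12 is divided into 3 equal shares of 1/36 among Zuhair, Khalida, Ghada.
Zuhair is living and takes 1/36.
Khalida is living and takes 1/36.
Ghada is living and takes 1/36.
Layth predeceased; the 1/12 allotted to Layth's branch passes to Layth's issue by representation.
The 1/12 is divided into 3 equal shares of 1/36 among Yasmin, Ibtisam, Dalia.
Yasmin predeceased; the 1/36 allotted to Yasmin's branch passes to Yasmin's issue by representation.
The 1/36 is divided into 4 equal shares of 1/144 among Fahad, Widad, Rashida, Jamal.
Fahad is living and takes 1/144.
Widad is living and takes 1/144.
Rashida is living and takes 1/144.
Jamal is living and takes 1/144.
Ibtisam is living and takes 1/36.
Dalia is living and takes 1/36.
Tariq is living and takes 1/12.
Nabil predeceased; the 1/12 allotted to Nabil's branch passes to Nabil's issue by representation.
The 1/12 is divided into 2 equal shares of 1/24 among Maysoon, Samir.
Maysoon is living and takes 1/24.
Samir is living and takes 1/24.

Amira 2/3; Dalia 1/36; Fahad 1/144; Ghada 1/36; Ibtisam 1/36; Jamal 1/144; Khalida 1/36; Maysoon 1/24; Rashida 1/144; Samir 1/24; Tariq 1/12; Widad 1/144; Zuhair 1/36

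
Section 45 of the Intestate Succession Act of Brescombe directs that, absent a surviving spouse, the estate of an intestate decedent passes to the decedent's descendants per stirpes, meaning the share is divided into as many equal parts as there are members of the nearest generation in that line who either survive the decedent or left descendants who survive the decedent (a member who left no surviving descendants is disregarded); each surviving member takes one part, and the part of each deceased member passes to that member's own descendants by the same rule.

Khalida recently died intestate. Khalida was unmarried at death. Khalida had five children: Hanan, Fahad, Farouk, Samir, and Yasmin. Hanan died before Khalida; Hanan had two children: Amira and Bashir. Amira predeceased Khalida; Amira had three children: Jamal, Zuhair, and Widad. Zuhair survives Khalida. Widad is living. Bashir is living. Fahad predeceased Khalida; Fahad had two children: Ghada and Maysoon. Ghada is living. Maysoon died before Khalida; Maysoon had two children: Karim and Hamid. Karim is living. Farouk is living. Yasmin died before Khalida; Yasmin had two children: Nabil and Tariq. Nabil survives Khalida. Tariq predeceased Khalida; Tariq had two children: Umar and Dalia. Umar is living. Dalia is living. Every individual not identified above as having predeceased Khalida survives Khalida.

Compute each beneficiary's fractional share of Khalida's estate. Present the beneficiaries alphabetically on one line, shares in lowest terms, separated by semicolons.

There is no surviving spouse, so the entire estate passes to Khalida's descendants per stirpes.
The estate is divided into 5 equal shares of 1/5 among Hanan, Fahad, Farouk, Samir, Yasmin.
Hanan predeceased; the 1/5 allotted to Hanan's branch passes to Hanan's issue by representation.
The 1/5 is divided into 2 equal shares of 1/10 among Amira, Bashir.
Amira predeceased; the 1/10 allotted to Amira's branch passes to Amira's issue by representation.
The 1/10 is divided into 3 equal shares of 1/30 among Jamal, Zuhair, Widad.
Jamal is living and takes 1/30.
Zuhair is living and takes 1/30.
Widad is living and takes 1/30.
Bashir is living and takes 1/10.
Fahad predeceased; the 1/5 allotted to Fahad's branch passes to Fahad's issue by representation.
The 1/5 is divided into 2 equal shares of 1/10 among Ghada, Maysoon.
Ghada is living and takes 1/10.
Maysoon predeceased; the 1/10 allotted to Maysoon's branch passes to Maysoon's issue by representation.
The 1/10 is divided into 2 equal shares of 1/20 among Karim, Hamid.
Karim is living and takes 1/20.
Hamid is living and takes 1/20.
Farouk is living and takes 1/5.
Samir is living and takes 1/5.
Yasmin predeceased; the 1/5 allotted to Yasmin's branch passes to Yasmin's issue by representation.
The 1/5 is divided into 2 equal shares of 1/10 among Nabil, Tariq.
Nabil is living and takes 1/10.
Tariq predeceased; the 1/10 allotted to Tariq's branch passes to Tariq's issue by representation.
The 1/10 is divided into 2 equal shares of 1/20 among Umar, Dalia.
Umar is living and takes 1/20.
Dalia is living and takes 1/20.

Bashir 1/10; Dalia 1/20; Farouk 1/5; Ghada 1/10; Hamid 1/20; Jamal 1/30; Karim 1/20; Nabil 1/10; Samir 1/5; Umar 1/20; Widad 1/30; Zuhair 1/30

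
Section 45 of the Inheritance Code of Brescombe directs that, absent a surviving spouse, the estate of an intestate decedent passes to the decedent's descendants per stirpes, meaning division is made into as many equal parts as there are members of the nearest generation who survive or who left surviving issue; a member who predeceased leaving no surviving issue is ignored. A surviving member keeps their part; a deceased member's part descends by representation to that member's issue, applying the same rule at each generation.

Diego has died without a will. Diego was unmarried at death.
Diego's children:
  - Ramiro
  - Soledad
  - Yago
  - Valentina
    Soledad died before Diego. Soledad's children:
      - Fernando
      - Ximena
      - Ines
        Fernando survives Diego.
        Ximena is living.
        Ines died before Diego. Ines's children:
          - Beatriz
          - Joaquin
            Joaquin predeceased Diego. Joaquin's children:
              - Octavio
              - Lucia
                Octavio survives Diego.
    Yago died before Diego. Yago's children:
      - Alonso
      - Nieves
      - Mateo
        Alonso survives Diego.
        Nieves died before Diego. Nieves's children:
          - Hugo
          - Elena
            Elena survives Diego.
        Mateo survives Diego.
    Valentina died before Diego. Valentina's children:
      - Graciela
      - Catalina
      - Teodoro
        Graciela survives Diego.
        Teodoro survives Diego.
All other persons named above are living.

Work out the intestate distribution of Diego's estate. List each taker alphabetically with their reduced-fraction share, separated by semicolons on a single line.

There is no surviving spouse, so the entire estate passes to Diego's descendants per stirpes.
The estate is divided into 4 equal shares of 1/4 among Ramiro, Soledad, Yago, Valentina.
Ramiro is living and takes 1/4.
Soledad predeceased; the 1/4 allotted to Soledad's branch passes to Soledad's issue by representation.
The 1/4 is divided into 3 equal shares of 1/12 among Fernando, Ximena, Ines.
Fernando is living and takes 1/12.
Ximena is living and takes 1/12.
Ines predeceased; the 1/12 allotted to Ines's branch passes to Ines's issue by representation.
The 1/12 is divided into 2 equal shares of 1/24 among Beatriz, Joaquin.
Beatriz is living and takes 1/24.
Joaquin predeceased; the 1/24 allotted to Joaquin's branch passes to Joaquin's issue by representation.
The 1/24 is divided into 2 equal shares of 1/48 among Octavio, Lucia.
Octavio is living and takes 1/48.
Lucia is living and takes 1/48.
Yago predeceased; the 1/4 allotted to Yago's branch passes to Yago's issue by representation.
The 1/4 is divided into 3 equal shares of 1/12 among Alonso, Nieves, Mateo.
Alonso is living and takes 1/12.
Nieves predeceased; the 1/12 allotted to Nieves's branch passes to Nieves's issue by representation.
The 1/12 is divided into 2 equal shares of 1/24 among Hugo, Elena.
Hugo is living and takes 1/24.
Elena is living and takes 1/24.
Mateo is living and takes 1/12.
Valentina predeceased; the 1/4 allotted to Valentina's branch passes to Valentina's issue by representation.
The 1/4 is divided into 3 equal shares of 1/12 among Graciela, Catalina, Teodoro.
Graciela is living and takes 1/12.
Catalina is living and takes 1/12.
Teodoro is living and takes 1/12.

Alonso 1/12; Beatriz 1/24; Catalina 1/12; Elena 1/24; Fernando 1/12; Graciela 1/12; Hugo 1/24; Lucia 1/48; Mateo 1/12; Octavio 1/48; Ramiro 1/4; Teodoro 1/12; Ximena 1/12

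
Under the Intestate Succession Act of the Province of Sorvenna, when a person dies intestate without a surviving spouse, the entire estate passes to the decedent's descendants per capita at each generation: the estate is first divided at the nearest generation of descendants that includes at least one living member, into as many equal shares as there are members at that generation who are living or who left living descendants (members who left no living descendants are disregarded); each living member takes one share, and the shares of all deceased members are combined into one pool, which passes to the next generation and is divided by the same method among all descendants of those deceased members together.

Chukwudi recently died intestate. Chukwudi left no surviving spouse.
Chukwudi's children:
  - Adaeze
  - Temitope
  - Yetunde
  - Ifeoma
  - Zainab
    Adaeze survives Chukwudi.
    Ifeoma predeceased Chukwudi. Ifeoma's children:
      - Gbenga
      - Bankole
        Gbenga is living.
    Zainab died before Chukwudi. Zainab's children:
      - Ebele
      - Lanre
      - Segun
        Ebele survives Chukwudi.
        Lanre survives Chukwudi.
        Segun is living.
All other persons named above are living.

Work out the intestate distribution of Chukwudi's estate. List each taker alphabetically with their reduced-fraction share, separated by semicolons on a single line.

There is no surviving spouse, so the entire estate passes to Chukwudi's descendants per capita at each generation.
At generation 1 (Adaeze, Temitope, Yetunde, Ifeoma, Zainab) there are 5 shares of (1)/5 = 1/5 each.
Living: Adaeze, Temitope, and Yetunde — each takes 1/5.
Deceased: Ifeoma and Zainab. Their combined 2/5 is pooled and carried to generation 2.
At generation 2 (Gbenga, Bankole, Ebele, Lanre, Segun) there are 5 shares of (2/5)/5 = 2/25 each.
Living: Gbenga, Bankole, Ebele, Lanre, and Segun — each takes 2/25.

Adaeze 1/5; Bankole 2/25; Ebele 2/25; Gbenga 2/25; Lanre 2/25; Segun 2/25; Temitope 1/5; Yetunde 1/5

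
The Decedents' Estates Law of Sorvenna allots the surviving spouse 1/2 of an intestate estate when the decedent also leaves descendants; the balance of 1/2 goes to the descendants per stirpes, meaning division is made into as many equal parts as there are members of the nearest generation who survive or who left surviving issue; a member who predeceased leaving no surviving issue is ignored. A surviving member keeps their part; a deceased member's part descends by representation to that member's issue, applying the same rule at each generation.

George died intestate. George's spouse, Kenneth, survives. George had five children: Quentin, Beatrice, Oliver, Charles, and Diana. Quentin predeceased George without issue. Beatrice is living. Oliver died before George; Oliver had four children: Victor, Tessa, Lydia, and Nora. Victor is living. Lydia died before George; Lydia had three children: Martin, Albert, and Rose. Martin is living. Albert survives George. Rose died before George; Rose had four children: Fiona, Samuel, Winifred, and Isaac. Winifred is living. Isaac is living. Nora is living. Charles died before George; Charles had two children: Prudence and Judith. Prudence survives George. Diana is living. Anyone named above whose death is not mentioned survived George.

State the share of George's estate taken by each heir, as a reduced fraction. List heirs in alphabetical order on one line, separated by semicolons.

Albert 1/96; Beatrice 1/8; Diana 1/8; Fiona 1/384; Isaac 1/384; Judith 1/16; Kenneth 1/2; Martin 1/96; Nora 1/32; Prudence 1/16; Samuel 1/384; Tessa 1/32; Victor 1/32; Winifred 1/384

Kenneth, as surviving spouse, takes 1/2.
The remaining 1/2 passes to George's descendants per stirpes.
Quentin left no surviving issue, so that branch lapses and is disregarded.
The 1/2 is divided into 4 equal shares of 1/8 among Beatrice, Oliver, Charles, Diana.
Beatrice is living and takes 1/8.
Oliver predeceased; the 1/8 allotted to Oliver's branch passes to Oliver's issue by representation.
The 1/8 is divided into 4 equal shares of 1/32 among Victor, Tessa, Lydia, Nora.
Victor is living and takes 1/32.
Tessa is living and takes 1/32.
Lydia predeceased; the 1/32 allotted to Lydia's branch passes to Lydia's issue by representation.
The 1/32 is divided into 3 equal shares of 1/96 among Martin, Albert, Rose.
Martin is living and takes 1/96.
Albert is living and takes 1/96.
Rose predeceased; the 1/96 allotted to Rose's branch passes to Rose's issue by representation.
The 1/96 is divided into 4 equal shares of 1/384 among Fiona, Samuel, Winifred, Isaac.
Fiona is living and takes 1/384.
Samuel is living and takes 1/384.
Winifred is living and takes 1/384.
Isaac is living and takes 1/384.
Nora is living and takes 1/32.
Charles predeceased; the 1/8 allotted to Charles's branch passes to Charles's issue by representation.
The 1/8 is divided into 2 equal shares of 1/16 among Prudence, Judith.
Prudence is living and takes 1/16.
Judith is living and takes 1/16.
Diana is living and takes 1/8.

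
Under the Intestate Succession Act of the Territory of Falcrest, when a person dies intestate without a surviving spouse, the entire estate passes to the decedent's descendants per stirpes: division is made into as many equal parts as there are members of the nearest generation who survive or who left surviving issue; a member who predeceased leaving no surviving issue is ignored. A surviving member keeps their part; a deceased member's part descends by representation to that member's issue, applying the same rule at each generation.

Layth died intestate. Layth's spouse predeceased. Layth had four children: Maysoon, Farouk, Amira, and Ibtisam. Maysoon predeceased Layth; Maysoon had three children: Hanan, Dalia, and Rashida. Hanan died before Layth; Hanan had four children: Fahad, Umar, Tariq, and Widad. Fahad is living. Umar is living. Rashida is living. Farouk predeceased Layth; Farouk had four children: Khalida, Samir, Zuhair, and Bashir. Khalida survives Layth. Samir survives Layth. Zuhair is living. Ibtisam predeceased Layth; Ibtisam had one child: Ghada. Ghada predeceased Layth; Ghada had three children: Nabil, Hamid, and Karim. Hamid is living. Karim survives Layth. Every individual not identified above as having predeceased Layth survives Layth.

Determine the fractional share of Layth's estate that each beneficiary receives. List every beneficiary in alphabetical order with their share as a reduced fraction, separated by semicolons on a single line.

There is no surviving spouse, so the entire estate passes to Layth's descendants per stirpes.
The estate is divided into 4 equal shares of 1/4 among Maysoon, Farouk, Amira, Ibtisam.
Maysoon predeceased; the 1/4 allotted to Maysoon's branch passes to Maysoon's issue by representation.
The 1/4 is divided into 3 equal shares of 1/12 among Hanan, Dalia, Rashida.
Hanan predeceased; the 1/12 allotted to Hanan's branch passes to Hanan's issue by representation.
The 1/12 is divided into 4 equal shares of 1/48 among Fahad, Umar, Tariq, Widad.
Fahad is living and takes 1/48.
Umar is living and takes 1/48.
Tariq is living and takes 1/48.
Widad is living and takes 1/48.
Dalia is living and takes 1/12.
Rashida is living and takes 1/12.
Farouk predeceased; the 1/4 allotted to Farouk's branch passes to Farouk's issue by representation.
The 1/4 is divided into 4 equal shares of 1/16 among Khalida, Samir, Zuhair, Bashir.
Khalida is living and takes 1/16.
Samir is living and takes 1/16.
Zuhair is living and takes 1/16.
Bashir is living and takes 1/16.
Amira is living and takes 1/4.
Ibtisam predeceased; the 1/4 allotted to Ibtisam's branch passes to Ibtisam's issue by representation.
Ghada's line is the sole branch at this level, so the full 1/4 passes to Ghada's issue by representation.
The 1/4 is divided into 3 equal shares of 1/12 among Nabil, Hamid, Karim.
Nabil is living and takes 1/12.
Hamid is living and takes 1/12.
Karim is living and takes 1/12.

Amira 1/4; Bashir 1/16; Dalia 1/12; Fahad 1/48; Hamid 1/12; Karim 1/12; Khalida 1/16; Nabil 1/12; Rashida 1/12; Samir 1/16; Tariq 1/48; Umar 1/48; Widad 1/48; Zuhair 1/16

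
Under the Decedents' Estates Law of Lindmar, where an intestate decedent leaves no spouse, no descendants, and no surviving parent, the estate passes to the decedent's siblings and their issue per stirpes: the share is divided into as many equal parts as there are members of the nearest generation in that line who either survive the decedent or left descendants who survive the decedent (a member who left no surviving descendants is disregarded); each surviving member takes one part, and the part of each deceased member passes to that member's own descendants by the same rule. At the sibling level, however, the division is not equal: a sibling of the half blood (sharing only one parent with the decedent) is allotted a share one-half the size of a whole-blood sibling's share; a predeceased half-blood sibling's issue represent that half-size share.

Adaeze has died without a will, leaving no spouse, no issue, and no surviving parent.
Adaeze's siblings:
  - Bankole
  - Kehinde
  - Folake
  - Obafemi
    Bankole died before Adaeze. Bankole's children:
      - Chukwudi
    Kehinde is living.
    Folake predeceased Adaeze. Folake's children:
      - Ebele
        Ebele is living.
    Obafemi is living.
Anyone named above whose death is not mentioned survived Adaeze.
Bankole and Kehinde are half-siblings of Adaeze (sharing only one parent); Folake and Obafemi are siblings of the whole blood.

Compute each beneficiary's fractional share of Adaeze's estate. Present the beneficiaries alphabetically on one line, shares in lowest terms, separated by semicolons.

No spouse, descendants, or parent survives, so the estate passes to Adaeze's siblings per stirpes.
Half-blood siblings count for one-half the weight of whole-blood siblings at the initial division.
Dividing 1 in proportion to weights (total weight 3): Bankole (weight 1/2) → 1/6; Kehinde (weight 1/2) → 1/6; Folake (weight 1) → 1/3; Obafemi (weight 1) → 1/3.
Bankole predeceased; the 1/6 allotted to Bankole's branch passes to Bankole's issue by representation.
Chukwudi is the sole taker at this level and receives the full 1/6.
Kehinde is living and takes 1/6.
Folake predeceased; the 1/3 allotted to Folake's branch passes to Folake's issue by representation.
Ebele is the sole taker at this level and receives the full 1/3.
Obafemi is living and takes 1/3.

Chukwudi 1/6; Ebele 1/3; Kehinde 1/6; Obafemi 1/3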